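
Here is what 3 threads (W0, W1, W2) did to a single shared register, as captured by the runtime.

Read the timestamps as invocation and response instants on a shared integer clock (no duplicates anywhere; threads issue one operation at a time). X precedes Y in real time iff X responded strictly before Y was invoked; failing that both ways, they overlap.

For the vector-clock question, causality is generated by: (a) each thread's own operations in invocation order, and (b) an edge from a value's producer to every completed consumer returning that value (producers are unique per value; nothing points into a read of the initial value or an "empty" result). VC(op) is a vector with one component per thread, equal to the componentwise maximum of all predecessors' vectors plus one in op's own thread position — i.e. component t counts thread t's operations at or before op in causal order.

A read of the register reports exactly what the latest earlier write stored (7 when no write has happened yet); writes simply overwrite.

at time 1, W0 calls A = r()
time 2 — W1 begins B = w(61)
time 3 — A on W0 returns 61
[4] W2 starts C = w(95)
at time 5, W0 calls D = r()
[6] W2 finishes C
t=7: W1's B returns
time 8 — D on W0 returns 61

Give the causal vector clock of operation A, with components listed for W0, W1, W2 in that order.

(1, 1, 0)

C, invoked 4, has no incoming edges; only W2's bump applies → (0, 0, 1)
B, invoked 2, has no incoming edges; only W1's bump applies → (0, 1, 0)
A, invoked 1, takes VC(B)=(0, 1, 0) under max, adds 1 for W0 → (1, 1, 0)
D, invoked 5, takes VC(A)=(1, 1, 0), VC(B)=(0, 1, 0) under max, adds 1 for W0 → (2, 1, 0)
target: VC(A) = (1, 1, 0)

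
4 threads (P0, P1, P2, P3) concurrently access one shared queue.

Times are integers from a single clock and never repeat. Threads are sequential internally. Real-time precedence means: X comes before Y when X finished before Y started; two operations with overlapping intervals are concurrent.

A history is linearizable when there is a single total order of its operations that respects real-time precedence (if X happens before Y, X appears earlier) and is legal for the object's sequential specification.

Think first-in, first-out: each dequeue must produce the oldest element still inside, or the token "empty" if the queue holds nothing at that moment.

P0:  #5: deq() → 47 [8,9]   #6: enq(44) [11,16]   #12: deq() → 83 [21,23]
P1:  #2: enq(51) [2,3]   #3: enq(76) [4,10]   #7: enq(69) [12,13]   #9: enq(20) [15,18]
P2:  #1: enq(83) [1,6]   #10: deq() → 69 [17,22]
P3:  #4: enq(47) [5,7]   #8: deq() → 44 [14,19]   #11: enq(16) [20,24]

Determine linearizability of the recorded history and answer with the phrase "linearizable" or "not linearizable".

not linearizable

the violation lands at event 9, #5's response at time 9: events 1..8 linearize, events 1..9 do not
the 4 completed operations admit 3 real-time orders; each fails the queue replay
no escape via the 1 pending operation (#3): every completion choice fails
one such order, #1, #2, #4, #5 (pending dropped), breaks at step 4 where #5 deq() → 47 is illegal
one such order, #2, #1, #4, #5 (pending dropped), breaks at step 4 where #5 deq() → 47 is illegal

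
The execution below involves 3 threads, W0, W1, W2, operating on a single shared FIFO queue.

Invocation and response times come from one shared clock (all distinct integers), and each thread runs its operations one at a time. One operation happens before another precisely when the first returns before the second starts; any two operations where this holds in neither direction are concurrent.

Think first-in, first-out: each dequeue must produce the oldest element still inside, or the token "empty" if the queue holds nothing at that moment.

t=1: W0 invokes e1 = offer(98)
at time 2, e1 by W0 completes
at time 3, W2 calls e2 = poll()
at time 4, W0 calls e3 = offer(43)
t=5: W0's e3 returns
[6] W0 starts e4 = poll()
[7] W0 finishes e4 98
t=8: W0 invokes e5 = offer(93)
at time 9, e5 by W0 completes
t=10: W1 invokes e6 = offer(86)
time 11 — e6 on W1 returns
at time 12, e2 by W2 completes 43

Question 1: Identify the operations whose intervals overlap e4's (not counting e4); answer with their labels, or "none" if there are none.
e2

overlap test against e4 [6,7]: concurrent iff the interval meets 6..7
e1 [1,2]: before
e2 [3,12]: concurrent
e3 [4,5]: before
e5 [8,9]: after
e6 [10,11]: after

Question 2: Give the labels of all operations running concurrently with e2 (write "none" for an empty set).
e3, e4, e5, e6

e2 spans [3,12]; an op avoiding the whole window 3..12 is ordered, any other is concurrent
e1 [1,2]: before
e3 [4,5]: concurrent
e4 [6,7]: concurrent
e5 [8,9]: concurrent
e6 [10,11]: concurrent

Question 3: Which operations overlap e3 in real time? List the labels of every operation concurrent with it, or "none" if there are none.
e2

e3 runs from 4 to 5; window-overlapping ops are concurrent
e1 [1,2]: before
e2 [3,12]: concurrent
e4 [6,7]: after
e5 [8,9]: after
e6 [10,11]: after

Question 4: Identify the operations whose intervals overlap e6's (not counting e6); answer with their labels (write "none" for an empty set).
e2

e6 spans [10,11]: anything still running between times 10 and 11 counts as concurrent
e1 [1,2]: before
e2 [3,12]: concurrent
e3 [4,5]: before
e4 [6,7]: before
e5 [8,9]: before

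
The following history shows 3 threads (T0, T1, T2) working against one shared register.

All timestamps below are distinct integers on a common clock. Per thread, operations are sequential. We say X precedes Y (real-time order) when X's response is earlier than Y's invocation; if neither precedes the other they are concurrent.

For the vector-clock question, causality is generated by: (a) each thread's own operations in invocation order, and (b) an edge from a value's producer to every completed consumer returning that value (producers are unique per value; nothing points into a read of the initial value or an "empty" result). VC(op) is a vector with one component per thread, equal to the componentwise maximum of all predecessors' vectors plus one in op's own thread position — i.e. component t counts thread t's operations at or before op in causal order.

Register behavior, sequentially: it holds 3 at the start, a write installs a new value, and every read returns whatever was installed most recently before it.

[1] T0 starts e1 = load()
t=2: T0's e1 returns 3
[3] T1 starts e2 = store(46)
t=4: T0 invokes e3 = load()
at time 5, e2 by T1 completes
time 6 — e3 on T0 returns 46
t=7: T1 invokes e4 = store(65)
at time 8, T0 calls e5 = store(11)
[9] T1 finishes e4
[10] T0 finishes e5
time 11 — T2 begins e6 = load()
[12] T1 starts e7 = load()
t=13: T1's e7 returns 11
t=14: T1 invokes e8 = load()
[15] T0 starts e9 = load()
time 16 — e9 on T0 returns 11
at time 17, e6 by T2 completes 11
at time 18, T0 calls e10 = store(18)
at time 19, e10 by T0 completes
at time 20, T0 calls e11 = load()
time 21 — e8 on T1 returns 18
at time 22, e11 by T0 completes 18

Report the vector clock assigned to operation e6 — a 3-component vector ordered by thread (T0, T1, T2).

e2, invoked 3, has no incoming edges; only T1's bump applies → (0, 1, 0)
e1, invoked 1, has no incoming edges; only T0's bump applies → (1, 0, 0)
VC(e4, invoked at 7): max of VC(e2)=(0, 1, 0), then +1 on thread T1 → (0, 2, 0)
VC(e3, invoked at 4): max of VC(e1)=(1, 0, 0), VC(e2)=(0, 1, 0), then +1 on thread T0 → (2, 1, 0)
VC(e5, invoked at 8): max of VC(e3)=(2, 1, 0), then +1 on thread T0 → (3, 1, 0)
VC(e6, invoked at 11): max of VC(e5)=(3, 1, 0), then +1 on thread T2 → (3, 1, 1)
VC(e9, invoked at 15): max of VC(e5)=(3, 1, 0), then +1 on thread T0 → (4, 1, 0)
VC(e7, invoked at 12): max of VC(e4)=(0, 2, 0), VC(e5)=(3, 1, 0), then +1 on thread T1 → (3, 3, 0)
VC(e10, invoked at 18): max of VC(e9)=(4, 1, 0), then +1 on thread T0 → (5, 1, 0)
VC(e11, invoked at 20): max of VC(e10)=(5, 1, 0), then +1 on thread T0 → (6, 1, 0)
VC(e8, invoked at 14): max of VC(e7)=(3, 3, 0), VC(e10)=(5, 1, 0), then +1 on thread T1 → (5, 4, 0)
target: VC(e6) = (3, 1, 1)

(3, 1, 1)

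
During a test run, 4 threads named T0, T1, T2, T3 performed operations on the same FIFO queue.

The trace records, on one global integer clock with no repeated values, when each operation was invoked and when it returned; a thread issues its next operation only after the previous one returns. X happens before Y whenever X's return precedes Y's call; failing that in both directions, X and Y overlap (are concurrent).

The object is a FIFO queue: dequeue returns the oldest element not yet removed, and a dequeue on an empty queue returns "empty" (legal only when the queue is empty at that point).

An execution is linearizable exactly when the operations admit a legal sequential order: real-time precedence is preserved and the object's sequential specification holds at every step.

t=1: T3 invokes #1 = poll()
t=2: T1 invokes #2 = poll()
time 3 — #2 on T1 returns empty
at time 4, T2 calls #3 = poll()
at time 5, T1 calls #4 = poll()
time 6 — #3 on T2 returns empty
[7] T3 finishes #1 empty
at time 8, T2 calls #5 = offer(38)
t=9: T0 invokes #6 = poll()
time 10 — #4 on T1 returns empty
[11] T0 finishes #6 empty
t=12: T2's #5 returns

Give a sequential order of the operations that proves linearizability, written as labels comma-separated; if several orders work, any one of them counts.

1. #1 poll() → empty, leaving queue <>
2. #2 poll() → empty, leaving queue <>
3. #3 poll() → empty, leaving queue <>
4. #4 poll() → empty, leaving queue <>
5. #6 poll() → empty, leaving queue <>
6. #5 offer(38), leaving queue <38>

#1, #2, #3, #4, #6, #5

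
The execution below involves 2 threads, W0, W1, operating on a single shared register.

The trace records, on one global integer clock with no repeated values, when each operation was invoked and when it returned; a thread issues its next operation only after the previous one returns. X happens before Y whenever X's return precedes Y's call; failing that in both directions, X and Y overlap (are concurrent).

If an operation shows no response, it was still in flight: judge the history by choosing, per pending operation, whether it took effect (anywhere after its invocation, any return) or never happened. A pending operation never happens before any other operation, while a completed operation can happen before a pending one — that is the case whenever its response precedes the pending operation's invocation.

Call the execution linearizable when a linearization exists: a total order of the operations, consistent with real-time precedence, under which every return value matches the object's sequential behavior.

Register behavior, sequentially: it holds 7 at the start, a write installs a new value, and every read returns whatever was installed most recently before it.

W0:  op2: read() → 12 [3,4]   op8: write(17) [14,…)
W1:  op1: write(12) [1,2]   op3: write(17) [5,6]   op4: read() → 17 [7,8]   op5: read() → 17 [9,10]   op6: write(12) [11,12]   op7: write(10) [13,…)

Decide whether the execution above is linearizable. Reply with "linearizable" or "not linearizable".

linearizable

one valid linearization: op1, op2, op3, op4, op5, op6
step 1: op1 write(12) — value 12
step 2: op2 read() → 12 — value 12
step 3: op3 write(17) — value 17
step 4: op4 read() → 17 — value 17
step 5: op5 read() → 17 — value 17
step 6: op6 write(12) — value 12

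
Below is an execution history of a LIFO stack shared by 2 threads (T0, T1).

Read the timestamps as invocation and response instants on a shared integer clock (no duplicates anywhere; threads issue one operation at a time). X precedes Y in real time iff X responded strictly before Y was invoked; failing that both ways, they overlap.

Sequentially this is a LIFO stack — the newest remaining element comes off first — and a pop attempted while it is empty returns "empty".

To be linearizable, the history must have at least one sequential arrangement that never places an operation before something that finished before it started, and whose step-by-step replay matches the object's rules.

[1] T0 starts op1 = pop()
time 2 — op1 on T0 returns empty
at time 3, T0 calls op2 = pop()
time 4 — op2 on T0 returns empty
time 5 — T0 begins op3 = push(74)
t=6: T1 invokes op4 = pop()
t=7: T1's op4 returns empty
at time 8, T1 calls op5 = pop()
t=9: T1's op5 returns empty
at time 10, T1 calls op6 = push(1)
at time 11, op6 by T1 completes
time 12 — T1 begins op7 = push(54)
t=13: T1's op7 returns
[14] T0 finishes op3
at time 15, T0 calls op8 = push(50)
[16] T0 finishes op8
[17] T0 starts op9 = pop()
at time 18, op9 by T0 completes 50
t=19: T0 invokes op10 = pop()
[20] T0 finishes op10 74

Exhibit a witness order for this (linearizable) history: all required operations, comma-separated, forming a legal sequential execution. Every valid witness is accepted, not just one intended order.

step 1: op1 pop() → empty — stack <>
step 2: op2 pop() → empty — stack <>
step 3: op4 pop() → empty — stack <>
step 4: op5 pop() → empty — stack <>
step 5: op6 push(1) — stack <1>
step 6: op7 push(54) — stack <1,54>
step 7: op3 push(74) — stack <1,54,74>
step 8: op8 push(50) — stack <1,54,74,50>
step 9: op9 pop() → 50 — stack <1,54,74>
step 10: op10 pop() → 74 — stack <1,54>

op1, op2, op4, op5, op6, op7, op3, op8, op9, op10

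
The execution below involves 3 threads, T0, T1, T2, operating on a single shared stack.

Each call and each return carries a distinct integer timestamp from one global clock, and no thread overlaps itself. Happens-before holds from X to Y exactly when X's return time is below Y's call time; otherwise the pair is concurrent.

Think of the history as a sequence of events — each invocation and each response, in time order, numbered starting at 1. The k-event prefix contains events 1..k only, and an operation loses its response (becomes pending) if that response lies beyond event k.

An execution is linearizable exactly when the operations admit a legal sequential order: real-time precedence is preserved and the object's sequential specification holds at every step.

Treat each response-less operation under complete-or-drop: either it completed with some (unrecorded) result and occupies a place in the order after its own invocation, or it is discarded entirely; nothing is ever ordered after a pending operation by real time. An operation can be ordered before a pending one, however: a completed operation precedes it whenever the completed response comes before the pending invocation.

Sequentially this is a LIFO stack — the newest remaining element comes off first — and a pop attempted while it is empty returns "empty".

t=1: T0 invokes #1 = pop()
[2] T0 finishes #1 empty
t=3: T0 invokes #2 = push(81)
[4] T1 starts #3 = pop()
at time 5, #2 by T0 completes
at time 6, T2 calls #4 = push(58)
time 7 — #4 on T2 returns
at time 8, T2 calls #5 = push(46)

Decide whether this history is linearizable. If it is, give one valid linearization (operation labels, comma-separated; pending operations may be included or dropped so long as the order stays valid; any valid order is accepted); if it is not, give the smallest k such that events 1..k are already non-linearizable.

linearizable — witness: #1, #2, #3, #4

1. #1 pop() → empty, leaving stack <>
2. #2 push(81), leaving stack <81>
3. #3 pop() (pending, included), leaving stack <>
4. #4 push(58), leaving stack <58>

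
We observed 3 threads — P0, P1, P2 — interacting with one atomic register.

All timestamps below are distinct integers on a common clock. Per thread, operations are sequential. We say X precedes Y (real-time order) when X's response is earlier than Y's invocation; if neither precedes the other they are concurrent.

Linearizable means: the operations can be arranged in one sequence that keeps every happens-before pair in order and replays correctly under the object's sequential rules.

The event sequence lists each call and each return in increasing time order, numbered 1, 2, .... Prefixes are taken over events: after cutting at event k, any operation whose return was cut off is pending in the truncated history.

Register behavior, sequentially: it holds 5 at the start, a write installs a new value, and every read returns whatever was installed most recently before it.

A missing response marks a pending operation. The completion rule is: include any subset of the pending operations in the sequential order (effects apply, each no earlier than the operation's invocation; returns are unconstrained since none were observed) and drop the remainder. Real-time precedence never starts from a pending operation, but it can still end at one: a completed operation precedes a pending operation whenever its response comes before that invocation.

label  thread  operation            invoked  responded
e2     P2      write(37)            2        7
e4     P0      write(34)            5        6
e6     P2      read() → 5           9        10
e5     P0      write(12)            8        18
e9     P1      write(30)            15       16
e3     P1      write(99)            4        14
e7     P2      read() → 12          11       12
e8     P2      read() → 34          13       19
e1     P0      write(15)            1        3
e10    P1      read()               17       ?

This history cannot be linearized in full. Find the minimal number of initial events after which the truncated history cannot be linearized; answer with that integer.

10

events 1..9 are linearizable, e.g. via e1, e2, e3, e4:
step 1: e1 write(15) — value 15
step 2: e2 write(37) — value 37
step 3: e3 write(99) (pending, included) — value 99
step 4: e4 write(34) — value 34
with event 10 included (e6 responding at time 10), all real-time-consistent orders fail
no escape via the 2 pending operations (e3, e5): every completion choice fails
one such order, e1, e2, e4, e6 (pending dropped), breaks at step 4 where e6 read() → 5 is illegal
one such order, e1, e4, e2, e6 (pending dropped), breaks at step 4 where e6 read() → 5 is illegal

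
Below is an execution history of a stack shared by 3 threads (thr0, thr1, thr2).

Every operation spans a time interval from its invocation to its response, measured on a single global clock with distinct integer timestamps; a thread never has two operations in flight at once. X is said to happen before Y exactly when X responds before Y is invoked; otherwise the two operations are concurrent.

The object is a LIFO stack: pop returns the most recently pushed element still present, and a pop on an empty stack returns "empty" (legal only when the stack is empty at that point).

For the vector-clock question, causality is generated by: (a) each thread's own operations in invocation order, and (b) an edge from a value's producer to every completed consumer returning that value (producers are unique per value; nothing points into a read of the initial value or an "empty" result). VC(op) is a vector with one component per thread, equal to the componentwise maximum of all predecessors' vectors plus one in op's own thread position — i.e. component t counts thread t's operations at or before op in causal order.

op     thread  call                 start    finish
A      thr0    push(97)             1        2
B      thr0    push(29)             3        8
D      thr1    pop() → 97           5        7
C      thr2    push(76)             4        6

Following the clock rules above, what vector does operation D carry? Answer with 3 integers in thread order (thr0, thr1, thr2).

(1, 1, 0)

no predecessors for C (invoked 4): thr2 increments from zero → (0, 0, 1)
no predecessors for A (invoked 1): thr0 increments from zero → (1, 0, 0)
merge at D (invoked 5): VC(A)=(1, 0, 0), own-thread bump on thr1 → (1, 1, 0)
merge at B (invoked 3): VC(A)=(1, 0, 0), own-thread bump on thr0 → (2, 0, 0)
target: VC(D) = (1, 1, 0)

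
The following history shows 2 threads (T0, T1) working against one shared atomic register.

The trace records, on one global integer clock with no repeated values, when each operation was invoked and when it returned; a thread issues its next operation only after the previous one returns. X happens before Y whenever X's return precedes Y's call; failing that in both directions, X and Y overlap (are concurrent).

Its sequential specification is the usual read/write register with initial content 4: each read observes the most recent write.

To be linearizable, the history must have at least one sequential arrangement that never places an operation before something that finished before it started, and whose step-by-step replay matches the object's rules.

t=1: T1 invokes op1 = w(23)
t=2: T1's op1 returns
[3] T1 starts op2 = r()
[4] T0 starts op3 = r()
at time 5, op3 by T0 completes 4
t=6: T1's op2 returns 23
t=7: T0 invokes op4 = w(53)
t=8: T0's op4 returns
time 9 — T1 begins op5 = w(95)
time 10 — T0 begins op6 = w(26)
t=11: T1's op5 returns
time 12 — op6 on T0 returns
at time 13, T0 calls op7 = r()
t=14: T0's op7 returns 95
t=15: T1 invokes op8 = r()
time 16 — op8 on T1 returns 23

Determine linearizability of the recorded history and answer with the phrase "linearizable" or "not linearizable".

not linearizable

cut after 4 events: linearizable; cut after 5 events (op3 responds, time 5): not linearizable
one real-time candidate order over the 2 completed operations — the atomic register replay rejects it
every completion of the 1 pending operation (op2) was checked; none linearizes
take op1, op3 (pending dropped): step 2 already fails, because op3 r() → 4 cannot occur there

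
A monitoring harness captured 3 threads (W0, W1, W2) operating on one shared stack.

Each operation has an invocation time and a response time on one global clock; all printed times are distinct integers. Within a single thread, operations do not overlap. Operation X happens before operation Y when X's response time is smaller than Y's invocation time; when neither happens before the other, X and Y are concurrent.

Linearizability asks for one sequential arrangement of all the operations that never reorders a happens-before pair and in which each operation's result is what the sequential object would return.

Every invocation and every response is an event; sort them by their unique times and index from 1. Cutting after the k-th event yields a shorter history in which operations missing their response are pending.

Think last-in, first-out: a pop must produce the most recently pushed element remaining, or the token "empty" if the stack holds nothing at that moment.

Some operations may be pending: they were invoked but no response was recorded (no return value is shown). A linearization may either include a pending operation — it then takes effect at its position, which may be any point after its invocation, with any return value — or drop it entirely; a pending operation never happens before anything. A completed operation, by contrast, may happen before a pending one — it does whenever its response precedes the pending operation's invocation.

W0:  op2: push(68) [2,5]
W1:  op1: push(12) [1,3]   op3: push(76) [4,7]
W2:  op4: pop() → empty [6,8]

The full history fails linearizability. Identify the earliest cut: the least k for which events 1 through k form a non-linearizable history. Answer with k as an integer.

a valid linearization of events 1..7 exists, for instance op1, op2, op3:
1. op1 push(12), leaving stack <12>
2. op2 push(68), leaving stack <12,68>
3. op3 push(76), leaving stack <12,68,76>
adding event 8 (op4 responds at 8) leaves no legal real-time order
take op1, op2, op3, op4: step 4 already fails, because op4 pop() → empty cannot occur there
take op1, op2, op4, op3: step 3 already fails, because op4 pop() → empty cannot occur there

8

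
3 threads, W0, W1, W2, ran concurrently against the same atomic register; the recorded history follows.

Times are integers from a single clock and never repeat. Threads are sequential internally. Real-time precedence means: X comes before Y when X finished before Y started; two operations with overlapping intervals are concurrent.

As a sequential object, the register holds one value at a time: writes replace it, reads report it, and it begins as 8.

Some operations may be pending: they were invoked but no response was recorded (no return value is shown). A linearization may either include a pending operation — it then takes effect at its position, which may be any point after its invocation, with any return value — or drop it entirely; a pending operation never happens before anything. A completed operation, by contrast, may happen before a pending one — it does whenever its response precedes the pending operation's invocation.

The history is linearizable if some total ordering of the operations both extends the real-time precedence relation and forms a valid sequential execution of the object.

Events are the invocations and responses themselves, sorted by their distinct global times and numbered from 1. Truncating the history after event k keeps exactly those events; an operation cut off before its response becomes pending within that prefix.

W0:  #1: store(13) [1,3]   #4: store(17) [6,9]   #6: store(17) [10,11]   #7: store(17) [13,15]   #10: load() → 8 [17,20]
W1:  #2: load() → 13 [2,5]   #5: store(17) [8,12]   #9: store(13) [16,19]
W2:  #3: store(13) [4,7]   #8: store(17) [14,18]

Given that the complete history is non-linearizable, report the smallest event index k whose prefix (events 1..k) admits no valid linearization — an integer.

20

one valid order for events 1..19 is #1, #2, #3, #4, #5, #6, #7, #8, #9:
after step 1 (#1 store(13)): value 13
after step 2 (#2 load() → 13): value 13
after step 3 (#3 store(13)): value 13
after step 4 (#4 store(17)): value 17
after step 5 (#5 store(17)): value 17
after step 6 (#6 store(17)): value 17
after step 7 (#7 store(17)): value 17
after step 8 (#8 store(17)): value 17
after step 9 (#9 store(13)): value 13
at event 20 (#10's time-20 response) nothing linearizes any more
take #1, #2, #3, #4, #5, #6, #7, #8, #9, #10: step 10 already fails, because #10 load() → 8 cannot occur there
take #1, #2, #3, #4, #5, #6, #7, #8, #10, #9: step 9 already fails, because #10 load() → 8 cannot occur there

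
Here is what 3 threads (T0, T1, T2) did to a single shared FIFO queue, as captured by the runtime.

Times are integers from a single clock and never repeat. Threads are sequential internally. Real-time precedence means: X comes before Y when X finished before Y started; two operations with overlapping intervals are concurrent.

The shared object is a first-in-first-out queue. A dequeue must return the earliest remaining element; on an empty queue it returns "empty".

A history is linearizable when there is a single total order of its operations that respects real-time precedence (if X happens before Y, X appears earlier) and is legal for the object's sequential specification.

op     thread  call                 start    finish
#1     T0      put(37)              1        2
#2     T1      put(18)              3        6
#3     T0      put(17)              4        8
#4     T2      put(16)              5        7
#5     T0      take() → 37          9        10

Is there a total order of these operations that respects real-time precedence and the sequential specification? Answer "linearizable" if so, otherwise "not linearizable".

linearizable

a witness: #1, #2, #3, #4, #5
after step 1 (#1 put(37)): queue <37>
after step 2 (#2 put(18)): queue <37,18>
after step 3 (#3 put(17)): queue <37,18,17>
after step 4 (#4 put(16)): queue <37,18,17,16>
after step 5 (#5 take() → 37): queue <18,17,16>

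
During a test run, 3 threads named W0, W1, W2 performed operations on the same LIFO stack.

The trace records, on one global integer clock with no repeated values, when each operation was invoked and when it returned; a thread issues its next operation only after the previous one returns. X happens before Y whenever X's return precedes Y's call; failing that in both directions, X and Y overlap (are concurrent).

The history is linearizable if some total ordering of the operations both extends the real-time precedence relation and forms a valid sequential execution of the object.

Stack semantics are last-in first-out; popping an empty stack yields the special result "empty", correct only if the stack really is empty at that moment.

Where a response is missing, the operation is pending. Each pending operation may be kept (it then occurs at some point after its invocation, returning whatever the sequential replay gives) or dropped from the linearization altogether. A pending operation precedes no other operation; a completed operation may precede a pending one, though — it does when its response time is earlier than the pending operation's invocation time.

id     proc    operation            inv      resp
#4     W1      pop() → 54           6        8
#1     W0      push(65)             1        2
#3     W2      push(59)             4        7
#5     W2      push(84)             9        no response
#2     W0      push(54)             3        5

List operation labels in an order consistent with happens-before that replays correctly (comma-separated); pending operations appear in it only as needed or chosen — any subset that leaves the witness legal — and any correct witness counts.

#1, #2, #4, #3

step 1: #1 push(65) — stack <65>
step 2: #2 push(54) — stack <65,54>
step 3: #4 pop() → 54 — stack <65>
step 4: #3 push(59) — stack <65,59>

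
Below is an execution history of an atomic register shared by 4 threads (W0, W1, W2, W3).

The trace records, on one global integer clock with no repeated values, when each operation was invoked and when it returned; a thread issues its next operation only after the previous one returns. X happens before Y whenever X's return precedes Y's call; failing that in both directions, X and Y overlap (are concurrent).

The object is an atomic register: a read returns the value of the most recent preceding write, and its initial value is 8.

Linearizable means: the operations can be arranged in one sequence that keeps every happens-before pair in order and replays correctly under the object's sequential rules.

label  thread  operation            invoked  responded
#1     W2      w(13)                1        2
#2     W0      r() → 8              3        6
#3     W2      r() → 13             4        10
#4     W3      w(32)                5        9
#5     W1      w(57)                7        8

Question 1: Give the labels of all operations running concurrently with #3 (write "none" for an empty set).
#3 spans [4,10]; an op avoiding the whole window 4..10 is ordered, any other is concurrent
#1 [1,2]: before
#2 [3,6]: concurrent
#4 [5,9]: concurrent
#5 [7,8]: concurrent

#2, #4, #5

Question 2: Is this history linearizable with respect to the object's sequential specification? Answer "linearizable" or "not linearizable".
through event 5 a valid linearization exists; event 6 (#2 responding at time 6) ends that
a single order respects real time; the 2 completed atomic register operations fail replay along it
completion choices over the 2 pending operations (#3, #4) were checked; none helps
sample order #1, #2 (pending dropped) stalls at step 2 — #2 r() → 8 has no legal effect

not linearizable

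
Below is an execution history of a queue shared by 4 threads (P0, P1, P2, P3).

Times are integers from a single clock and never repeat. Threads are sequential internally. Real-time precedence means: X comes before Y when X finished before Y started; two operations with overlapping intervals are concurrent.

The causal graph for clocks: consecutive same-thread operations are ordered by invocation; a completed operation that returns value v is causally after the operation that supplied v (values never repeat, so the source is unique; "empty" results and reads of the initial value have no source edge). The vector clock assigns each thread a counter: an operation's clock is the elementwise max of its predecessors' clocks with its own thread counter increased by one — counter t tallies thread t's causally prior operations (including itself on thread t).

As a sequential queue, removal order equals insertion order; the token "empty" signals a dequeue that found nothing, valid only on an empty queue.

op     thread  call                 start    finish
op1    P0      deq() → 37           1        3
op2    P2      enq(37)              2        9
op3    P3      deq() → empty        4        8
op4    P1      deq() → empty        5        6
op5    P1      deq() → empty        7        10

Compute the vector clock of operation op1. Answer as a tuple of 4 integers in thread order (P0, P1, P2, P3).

invoked at 4, op3 has no predecessors; its own P3 bump gives (0, 0, 0, 1)
invoked at 2, op2 has no predecessors; its own P2 bump gives (0, 0, 1, 0)
invoked at 5, op4 has no predecessors; its own P1 bump gives (0, 1, 0, 0)
merge at op5 (invoked 7): VC(op4)=(0, 1, 0, 0), own-thread bump on P1 → (0, 2, 0, 0)
merge at op1 (invoked 1): VC(op2)=(0, 0, 1, 0), own-thread bump on P0 → (1, 0, 1, 0)
target: VC(op1) = (1, 0, 1, 0)

(1, 0, 1, 0)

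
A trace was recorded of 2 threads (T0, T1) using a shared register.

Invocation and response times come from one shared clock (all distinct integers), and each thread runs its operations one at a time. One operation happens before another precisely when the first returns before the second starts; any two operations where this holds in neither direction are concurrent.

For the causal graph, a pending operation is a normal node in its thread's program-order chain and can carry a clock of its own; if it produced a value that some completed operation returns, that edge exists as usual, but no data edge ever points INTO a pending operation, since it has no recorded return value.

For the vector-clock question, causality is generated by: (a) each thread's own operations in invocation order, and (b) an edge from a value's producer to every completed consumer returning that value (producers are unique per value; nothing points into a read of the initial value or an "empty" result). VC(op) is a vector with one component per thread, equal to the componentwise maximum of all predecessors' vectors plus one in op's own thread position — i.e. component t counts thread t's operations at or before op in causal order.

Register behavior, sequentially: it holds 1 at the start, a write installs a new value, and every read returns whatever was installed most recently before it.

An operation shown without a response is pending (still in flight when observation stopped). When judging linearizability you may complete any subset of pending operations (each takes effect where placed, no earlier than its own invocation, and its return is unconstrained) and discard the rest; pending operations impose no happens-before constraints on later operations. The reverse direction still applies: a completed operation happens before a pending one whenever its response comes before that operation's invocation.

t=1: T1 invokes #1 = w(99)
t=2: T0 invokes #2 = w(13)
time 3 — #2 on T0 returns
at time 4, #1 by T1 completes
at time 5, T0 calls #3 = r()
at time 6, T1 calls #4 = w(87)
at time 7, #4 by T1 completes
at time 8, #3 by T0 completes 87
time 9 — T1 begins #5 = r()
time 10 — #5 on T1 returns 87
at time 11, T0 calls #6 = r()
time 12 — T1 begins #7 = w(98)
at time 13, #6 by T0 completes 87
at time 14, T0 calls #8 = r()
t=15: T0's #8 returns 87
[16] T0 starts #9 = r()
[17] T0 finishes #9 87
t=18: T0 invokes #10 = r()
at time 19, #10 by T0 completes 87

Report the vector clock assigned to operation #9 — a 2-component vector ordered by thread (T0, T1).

#1 (invocation 1): nothing precedes it; T1's component alone gives (0, 1)
#2 (invocation 2): nothing precedes it; T0's component alone gives (1, 0)
#4 (invocation 6): componentwise max over VC(#1)=(0, 1), +1 at T1, giving (0, 2)
#5 (invocation 9): componentwise max over VC(#4)=(0, 2), +1 at T1, giving (0, 3)
#7 (invocation 12): componentwise max over VC(#5)=(0, 3), +1 at T1, giving (0, 4)
#3 (invocation 5): componentwise max over VC(#2)=(1, 0), VC(#4)=(0, 2), +1 at T0, giving (2, 2)
#6 (invocation 11): componentwise max over VC(#3)=(2, 2), VC(#4)=(0, 2), +1 at T0, giving (3, 2)
#8 (invocation 14): componentwise max over VC(#4)=(0, 2), VC(#6)=(3, 2), +1 at T0, giving (4, 2)
#9 (invocation 16): componentwise max over VC(#4)=(0, 2), VC(#8)=(4, 2), +1 at T0, giving (5, 2)
#10 (invocation 18): componentwise max over VC(#4)=(0, 2), VC(#9)=(5, 2), +1 at T0, giving (6, 2)
target: VC(#9) = (5, 2)

(5, 2)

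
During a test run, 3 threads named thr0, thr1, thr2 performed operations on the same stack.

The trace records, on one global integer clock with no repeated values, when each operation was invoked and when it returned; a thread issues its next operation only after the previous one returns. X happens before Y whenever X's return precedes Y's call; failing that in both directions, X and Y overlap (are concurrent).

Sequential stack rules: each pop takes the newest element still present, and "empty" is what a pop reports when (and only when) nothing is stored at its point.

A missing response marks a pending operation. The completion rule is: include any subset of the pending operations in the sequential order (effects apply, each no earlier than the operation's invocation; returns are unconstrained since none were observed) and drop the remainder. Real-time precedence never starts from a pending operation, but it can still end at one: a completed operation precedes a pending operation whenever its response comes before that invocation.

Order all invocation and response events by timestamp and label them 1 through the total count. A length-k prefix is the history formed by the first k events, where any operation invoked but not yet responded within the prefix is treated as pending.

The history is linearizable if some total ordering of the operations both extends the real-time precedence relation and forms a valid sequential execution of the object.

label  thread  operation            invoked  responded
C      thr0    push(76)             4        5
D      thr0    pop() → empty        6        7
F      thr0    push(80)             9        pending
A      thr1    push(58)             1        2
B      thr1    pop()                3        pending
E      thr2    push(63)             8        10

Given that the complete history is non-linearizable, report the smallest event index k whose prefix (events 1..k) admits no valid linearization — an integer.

events 1..6 are linearizable, e.g. via A, B, C:
after step 1 (A push(58)): stack <58>
after step 2 (B pop() (pending, included)): stack <>
after step 3 (C push(76)): stack <76>
with event 7 included (D responding at time 7), all real-time-consistent orders fail
include/drop combinations of the 1 pending operation (B) were all tried; none helps
for example A, C, D (pending dropped) fails at step 3: D pop() → empty is not legal there

7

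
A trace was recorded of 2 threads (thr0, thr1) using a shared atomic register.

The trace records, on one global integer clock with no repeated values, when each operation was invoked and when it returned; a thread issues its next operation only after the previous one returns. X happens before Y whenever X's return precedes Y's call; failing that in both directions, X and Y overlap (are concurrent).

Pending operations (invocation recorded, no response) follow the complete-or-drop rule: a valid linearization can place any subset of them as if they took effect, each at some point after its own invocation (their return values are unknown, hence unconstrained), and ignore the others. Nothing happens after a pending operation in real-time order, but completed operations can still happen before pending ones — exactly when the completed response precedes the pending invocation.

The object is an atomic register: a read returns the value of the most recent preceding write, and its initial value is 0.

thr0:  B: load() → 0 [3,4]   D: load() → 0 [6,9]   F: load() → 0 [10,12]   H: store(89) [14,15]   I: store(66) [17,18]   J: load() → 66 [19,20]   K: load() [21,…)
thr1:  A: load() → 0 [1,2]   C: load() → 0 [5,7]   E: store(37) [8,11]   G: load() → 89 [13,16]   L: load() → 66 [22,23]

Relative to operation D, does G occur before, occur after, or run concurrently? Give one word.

G spans [13,16], D spans [6,9]
resp(D)=9 < inv(G)=13

after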